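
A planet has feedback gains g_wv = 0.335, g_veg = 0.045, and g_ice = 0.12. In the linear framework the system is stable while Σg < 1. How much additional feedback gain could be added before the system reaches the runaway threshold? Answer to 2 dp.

0.50

Current total gain = 0.335 + 0.045 + 0.12 = 0.5.
Margin to runaway = 1 − 0.5 = 0.50.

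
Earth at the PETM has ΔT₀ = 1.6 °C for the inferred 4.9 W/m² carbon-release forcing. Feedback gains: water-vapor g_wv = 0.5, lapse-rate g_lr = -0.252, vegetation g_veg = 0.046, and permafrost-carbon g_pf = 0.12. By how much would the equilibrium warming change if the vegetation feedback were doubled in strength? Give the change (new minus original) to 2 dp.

0.23 °C

Original: g = 0.414, ΔT = 1.6/(1−0.414) = 2.7304 °C.
With doubled vegetation: g' = 0.46, ΔT' = 1.6/(1−0.46) = 2.9630 °C.
Change = 2.9630 − 2.7304 = 0.23 °C.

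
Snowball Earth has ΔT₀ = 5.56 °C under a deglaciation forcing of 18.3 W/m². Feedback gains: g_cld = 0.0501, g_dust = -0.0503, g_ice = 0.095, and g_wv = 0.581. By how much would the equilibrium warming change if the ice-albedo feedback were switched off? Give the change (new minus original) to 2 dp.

Original: g = 0.6758, ΔT = 5.56/(1−0.6758) = 17.1499 °C.
Without ice-albedo: g' = 0.5808, ΔT' = 5.56/(1−0.5808) = 13.2634 °C.
Change = 13.2634 − 17.1499 = -3.89 °C.

-3.89 °C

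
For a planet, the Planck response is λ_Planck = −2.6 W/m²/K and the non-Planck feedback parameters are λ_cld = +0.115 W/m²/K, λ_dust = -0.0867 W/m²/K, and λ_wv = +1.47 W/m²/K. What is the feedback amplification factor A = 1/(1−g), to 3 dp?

Convert to gains: g_cld = 0.115/2.6 = 0.04423; g_dust = -0.0867/2.6 = -0.03335; g_wv = 1.47/2.6 = 0.5654.
Total gain g = 0.57628.
A = 1/(1 − 0.57628) = 2.360.

2.360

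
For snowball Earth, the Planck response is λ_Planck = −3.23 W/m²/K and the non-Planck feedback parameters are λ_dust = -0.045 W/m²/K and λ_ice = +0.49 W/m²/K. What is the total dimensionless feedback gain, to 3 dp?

0.138

Convert to gains: g_dust = -0.045/3.23 = -0.01393; g_ice = 0.49/3.23 = 0.1517.
Total gain g = 0.13777.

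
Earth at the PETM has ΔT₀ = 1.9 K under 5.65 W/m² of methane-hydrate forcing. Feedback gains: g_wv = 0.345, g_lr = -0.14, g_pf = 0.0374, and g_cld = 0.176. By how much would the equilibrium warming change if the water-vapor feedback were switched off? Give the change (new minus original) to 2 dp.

-1.22 K

Original: g = 0.4184, ΔT = 1.9/(1−0.4184) = 3.2669 K.
Without water-vapor: g' = 0.0734, ΔT' = 1.9/(1−0.0734) = 2.0505 K.
Change = 2.0505 − 3.2669 = -1.22 K.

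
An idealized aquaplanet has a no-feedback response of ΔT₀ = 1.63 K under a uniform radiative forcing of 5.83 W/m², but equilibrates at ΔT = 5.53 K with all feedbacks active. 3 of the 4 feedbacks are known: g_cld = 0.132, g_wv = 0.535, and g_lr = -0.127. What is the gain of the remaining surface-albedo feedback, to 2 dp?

Amplification A = ΔT/ΔT₀ = 5.53/1.63 = 3.393.
Total gain g = 1 − 1/A = 1 − 1/3.393 = 0.7053.
Known gains sum to 0.132 + 0.535 − 0.127 = 0.54.
g_alb = 0.7053 − 0.54 = 0.17.

0.17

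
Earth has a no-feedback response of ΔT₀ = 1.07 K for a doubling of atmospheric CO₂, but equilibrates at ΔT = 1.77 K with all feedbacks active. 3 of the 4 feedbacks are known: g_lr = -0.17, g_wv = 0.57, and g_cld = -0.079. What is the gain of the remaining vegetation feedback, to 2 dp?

0.07

Amplification A = ΔT/ΔT₀ = 1.77/1.07 = 1.654.
Total gain g = 1 − 1/A = 1 − 1/1.654 = 0.3954.
Known gains sum to -0.17 + 0.57 − 0.079 = 0.321.
g_veg = 0.3954 − 0.321 = 0.07.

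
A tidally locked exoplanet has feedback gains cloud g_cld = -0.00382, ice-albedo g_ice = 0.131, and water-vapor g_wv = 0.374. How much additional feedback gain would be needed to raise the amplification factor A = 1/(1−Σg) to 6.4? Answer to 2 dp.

Current total gain = 0.50118.
Target gain for A = 6.4: g* = 1 − 1/6.4 = 0.8438.
Additional gain needed = 0.8438 − 0.50118 = 0.34.

0.34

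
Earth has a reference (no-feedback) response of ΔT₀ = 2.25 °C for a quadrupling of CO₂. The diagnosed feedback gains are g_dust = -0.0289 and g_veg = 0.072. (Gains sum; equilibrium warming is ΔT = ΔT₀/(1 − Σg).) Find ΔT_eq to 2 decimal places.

2.35 °C

Total gain g = -0.0289 + 0.072 = 0.0431.
Amplification A = 1/(1 − 0.0431) = 1.045.
ΔT = 2.25 × 1.045 = 2.35 °C.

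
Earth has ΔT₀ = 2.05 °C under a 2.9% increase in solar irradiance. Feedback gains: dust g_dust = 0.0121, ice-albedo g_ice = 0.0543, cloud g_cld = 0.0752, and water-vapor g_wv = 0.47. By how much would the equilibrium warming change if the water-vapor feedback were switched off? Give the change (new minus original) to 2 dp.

Original: g = 0.6116, ΔT = 2.05/(1−0.6116) = 5.2781 °C.
Without water-vapor: g' = 0.1416, ΔT' = 2.05/(1−0.1416) = 2.3882 °C.
Change = 2.3882 − 5.2781 = -2.89 °C.

-2.89 °C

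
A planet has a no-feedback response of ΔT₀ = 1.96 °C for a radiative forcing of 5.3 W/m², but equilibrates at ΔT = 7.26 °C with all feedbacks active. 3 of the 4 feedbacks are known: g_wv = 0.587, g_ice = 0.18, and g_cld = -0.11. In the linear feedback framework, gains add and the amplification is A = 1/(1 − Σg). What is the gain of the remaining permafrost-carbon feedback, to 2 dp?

Amplification A = ΔT/ΔT₀ = 7.26/1.96 = 3.704.
Total gain g = 1 − 1/A = 1 − 1/3.704 = 0.73.
Known gains sum to 0.587 + 0.18 − 0.11 = 0.657.
g_pf = 0.73 − 0.657 = 0.07.

0.07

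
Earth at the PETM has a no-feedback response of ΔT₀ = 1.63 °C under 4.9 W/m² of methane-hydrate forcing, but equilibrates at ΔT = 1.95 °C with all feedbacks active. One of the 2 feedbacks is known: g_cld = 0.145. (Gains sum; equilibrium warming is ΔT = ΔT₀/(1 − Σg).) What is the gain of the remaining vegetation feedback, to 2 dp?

Amplification A = ΔT/ΔT₀ = 1.95/1.63 = 1.196.
Total gain g = 1 − 1/A = 1 − 1/1.196 = 0.1639.
The known gain is 0.145.
g_veg = 0.1639 − 0.145 = 0.02.

0.02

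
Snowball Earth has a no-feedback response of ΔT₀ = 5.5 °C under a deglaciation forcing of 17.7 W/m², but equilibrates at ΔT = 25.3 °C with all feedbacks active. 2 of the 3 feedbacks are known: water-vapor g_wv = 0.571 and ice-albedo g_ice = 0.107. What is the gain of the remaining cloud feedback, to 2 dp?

Amplification A = ΔT/ΔT₀ = 25.3/5.5 = 4.6.
Total gain g = 1 − 1/A = 1 − 1/4.6 = 0.7826.
Known gains sum to 0.571 + 0.107 = 0.678.
g_cld = 0.7826 − 0.678 = 0.10.

0.10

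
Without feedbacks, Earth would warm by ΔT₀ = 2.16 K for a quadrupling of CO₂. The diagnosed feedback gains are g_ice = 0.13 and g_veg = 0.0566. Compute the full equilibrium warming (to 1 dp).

2.7 K

Total gain g = 0.13 + 0.0566 = 0.1866.
Amplification A = 1/(1 − 0.1866) = 1.229.
ΔT = 2.16 × 1.229 = 2.7 K.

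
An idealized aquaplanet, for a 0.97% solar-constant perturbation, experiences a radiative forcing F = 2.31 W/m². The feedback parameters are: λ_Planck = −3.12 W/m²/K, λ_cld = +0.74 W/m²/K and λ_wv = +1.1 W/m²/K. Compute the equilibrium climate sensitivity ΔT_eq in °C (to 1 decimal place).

Net feedback parameter λ = (−3.12) + (+0.74) + (+1.1) = -1.28 W/m²/K.
ΔT = −F/λ = −2.31/(-1.28) = 1.8 °C.

1.8 °C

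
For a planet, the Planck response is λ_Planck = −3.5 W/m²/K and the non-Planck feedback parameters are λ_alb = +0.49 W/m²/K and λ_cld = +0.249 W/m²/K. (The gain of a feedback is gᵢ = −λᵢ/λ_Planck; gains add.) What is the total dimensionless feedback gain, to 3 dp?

Convert to gains: g_alb = 0.49/3.5 = 0.14; g_cld = 0.249/3.5 = 0.07114.
Total gain g = 0.21114.

0.211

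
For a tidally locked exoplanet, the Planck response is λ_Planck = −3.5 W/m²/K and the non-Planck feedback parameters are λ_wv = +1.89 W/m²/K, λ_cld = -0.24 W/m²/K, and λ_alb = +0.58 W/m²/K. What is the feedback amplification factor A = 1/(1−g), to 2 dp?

2.76

Convert to gains: g_wv = 1.89/3.5 = 0.54; g_cld = -0.24/3.5 = -0.06857; g_alb = 0.58/3.5 = 0.1657.
Total gain g = 0.63713.
A = 1/(1 − 0.63713) = 2.76.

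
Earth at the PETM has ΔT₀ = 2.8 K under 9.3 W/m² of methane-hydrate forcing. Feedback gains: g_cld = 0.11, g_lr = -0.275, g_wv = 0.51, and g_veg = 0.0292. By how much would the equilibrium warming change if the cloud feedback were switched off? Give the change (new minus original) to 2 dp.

Original: g = 0.3742, ΔT = 2.8/(1−0.3742) = 4.4743 K.
Without cloud: g' = 0.2642, ΔT' = 2.8/(1−0.2642) = 3.8054 K.
Change = 3.8054 − 4.4743 = -0.67 K.

-0.67 K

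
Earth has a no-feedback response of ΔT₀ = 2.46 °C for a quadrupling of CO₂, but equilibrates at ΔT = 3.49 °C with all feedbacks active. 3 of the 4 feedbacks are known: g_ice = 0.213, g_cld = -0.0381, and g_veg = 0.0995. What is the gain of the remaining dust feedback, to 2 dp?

Amplification A = ΔT/ΔT₀ = 3.49/2.46 = 1.419.
Total gain g = 1 − 1/A = 1 − 1/1.419 = 0.2953.
Known gains sum to 0.213 − 0.0381 + 0.0995 = 0.2744.
g_dust = 0.2953 − 0.2744 = 0.02.

0.02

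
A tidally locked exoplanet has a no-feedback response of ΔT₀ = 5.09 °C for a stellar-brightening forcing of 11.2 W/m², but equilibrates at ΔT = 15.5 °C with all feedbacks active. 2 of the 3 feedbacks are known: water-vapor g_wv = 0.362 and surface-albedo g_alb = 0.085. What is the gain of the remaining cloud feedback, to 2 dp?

0.22

Amplification A = ΔT/ΔT₀ = 15.5/5.09 = 3.045.
Total gain g = 1 − 1/A = 1 − 1/3.045 = 0.6716.
Known gains sum to 0.362 + 0.085 = 0.447.
g_cld = 0.6716 − 0.447 = 0.22.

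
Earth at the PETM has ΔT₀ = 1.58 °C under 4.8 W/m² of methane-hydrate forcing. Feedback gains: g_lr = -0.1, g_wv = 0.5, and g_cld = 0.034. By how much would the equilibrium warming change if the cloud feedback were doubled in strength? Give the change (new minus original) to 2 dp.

Original: g = 0.434, ΔT = 1.58/(1−0.434) = 2.7915 °C.
With doubled cloud: g' = 0.468, ΔT' = 1.58/(1−0.468) = 2.9699 °C.
Change = 2.9699 − 2.7915 = 0.18 °C.

0.18 °C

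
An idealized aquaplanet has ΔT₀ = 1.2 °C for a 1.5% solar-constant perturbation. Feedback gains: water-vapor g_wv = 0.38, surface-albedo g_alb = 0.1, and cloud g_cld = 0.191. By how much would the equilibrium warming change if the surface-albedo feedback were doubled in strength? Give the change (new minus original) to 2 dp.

1.59 °C

Original: g = 0.671, ΔT = 1.2/(1−0.671) = 3.6474 °C.
With doubled surface-albedo: g' = 0.771, ΔT' = 1.2/(1−0.771) = 5.2402 °C.
Change = 5.2402 − 3.6474 = 1.59 °C.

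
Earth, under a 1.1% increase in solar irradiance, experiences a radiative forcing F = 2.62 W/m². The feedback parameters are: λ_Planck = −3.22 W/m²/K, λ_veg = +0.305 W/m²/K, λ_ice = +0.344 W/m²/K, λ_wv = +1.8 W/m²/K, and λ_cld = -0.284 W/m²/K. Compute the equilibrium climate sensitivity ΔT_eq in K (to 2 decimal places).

Net feedback parameter λ = (−3.22) + (+0.305) + (+0.344) + (+1.8) + (-0.284) = -1.055 W/m²/K.
ΔT = −F/λ = −2.62/(-1.055) = 2.48 K.

2.48 K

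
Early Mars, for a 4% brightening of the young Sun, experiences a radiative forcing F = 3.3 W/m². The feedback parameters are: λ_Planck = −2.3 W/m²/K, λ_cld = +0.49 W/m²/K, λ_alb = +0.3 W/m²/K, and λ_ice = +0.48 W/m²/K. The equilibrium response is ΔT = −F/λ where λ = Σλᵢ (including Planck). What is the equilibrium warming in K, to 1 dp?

Net feedback parameter λ = (−2.3) + (+0.49) + (+0.3) + (+0.48) = -1.03 W/m²/K.
ΔT = −F/λ = −3.3/(-1.03) = 3.2 K.

3.2 K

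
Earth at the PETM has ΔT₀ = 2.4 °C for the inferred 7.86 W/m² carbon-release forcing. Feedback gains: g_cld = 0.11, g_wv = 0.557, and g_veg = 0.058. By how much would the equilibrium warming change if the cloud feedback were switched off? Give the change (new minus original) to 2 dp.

Original: g = 0.725, ΔT = 2.4/(1−0.725) = 8.7273 °C.
Without cloud: g' = 0.615, ΔT' = 2.4/(1−0.615) = 6.2338 °C.
Change = 6.2338 − 8.7273 = -2.49 °C.

-2.49 °C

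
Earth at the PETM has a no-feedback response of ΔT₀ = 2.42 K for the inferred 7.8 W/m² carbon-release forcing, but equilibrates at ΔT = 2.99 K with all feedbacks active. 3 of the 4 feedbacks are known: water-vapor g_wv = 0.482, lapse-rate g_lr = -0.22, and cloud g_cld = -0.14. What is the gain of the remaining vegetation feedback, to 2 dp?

Amplification A = ΔT/ΔT₀ = 2.99/2.42 = 1.236.
Total gain g = 1 − 1/A = 1 − 1/1.236 = 0.1909.
Known gains sum to 0.482 − 0.22 − 0.14 = 0.122.
g_veg = 0.1909 − 0.122 = 0.07.

0.07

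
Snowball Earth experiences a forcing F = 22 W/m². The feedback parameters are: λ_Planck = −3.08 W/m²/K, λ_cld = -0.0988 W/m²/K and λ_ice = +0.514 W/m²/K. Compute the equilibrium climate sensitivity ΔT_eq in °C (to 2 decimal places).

8.26 °C

Net feedback parameter λ = (−3.08) + (-0.0988) + (+0.514) = -2.6648 W/m²/K.
ΔT = −F/λ = −22/(-2.6648) = 8.26 °C.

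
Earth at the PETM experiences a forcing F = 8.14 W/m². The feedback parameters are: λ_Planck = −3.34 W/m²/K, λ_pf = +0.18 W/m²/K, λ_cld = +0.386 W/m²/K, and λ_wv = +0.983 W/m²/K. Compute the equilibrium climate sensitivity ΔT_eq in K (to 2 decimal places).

Net feedback parameter λ = (−3.34) + (+0.18) + (+0.386) + (+0.983) = -1.791 W/m²/K.
ΔT = −F/λ = −8.14/(-1.791) = 4.54 K.

4.54 K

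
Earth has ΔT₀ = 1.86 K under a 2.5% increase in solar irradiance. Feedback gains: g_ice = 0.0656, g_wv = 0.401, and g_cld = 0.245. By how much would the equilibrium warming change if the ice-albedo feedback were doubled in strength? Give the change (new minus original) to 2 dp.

Original: g = 0.7116, ΔT = 1.86/(1−0.7116) = 6.4494 K.
With doubled ice-albedo: g' = 0.7772, ΔT' = 1.86/(1−0.7772) = 8.3483 K.
Change = 8.3483 − 6.4494 = 1.90 K.

1.90 K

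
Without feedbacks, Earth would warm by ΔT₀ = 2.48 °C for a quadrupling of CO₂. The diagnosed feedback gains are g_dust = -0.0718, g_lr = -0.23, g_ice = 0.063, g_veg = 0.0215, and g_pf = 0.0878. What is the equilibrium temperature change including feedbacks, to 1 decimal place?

2.2 °C

Total gain g = -0.0718 − 0.23 + 0.063 + 0.0215 + 0.0878 = -0.1295.
Amplification A = 1/(1 + 0.1295) = 0.8853.
ΔT = 2.48 × 0.8853 = 2.2 °C.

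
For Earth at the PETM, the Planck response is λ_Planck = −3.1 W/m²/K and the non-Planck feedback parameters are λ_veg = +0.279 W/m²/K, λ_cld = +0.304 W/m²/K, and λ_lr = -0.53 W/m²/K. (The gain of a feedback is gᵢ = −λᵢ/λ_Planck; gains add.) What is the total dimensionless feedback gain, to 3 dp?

Convert to gains: g_veg = 0.279/3.1 = 0.09; g_cld = 0.304/3.1 = 0.09806; g_lr = -0.53/3.1 = -0.171.
Total gain g = 0.01706.

0.017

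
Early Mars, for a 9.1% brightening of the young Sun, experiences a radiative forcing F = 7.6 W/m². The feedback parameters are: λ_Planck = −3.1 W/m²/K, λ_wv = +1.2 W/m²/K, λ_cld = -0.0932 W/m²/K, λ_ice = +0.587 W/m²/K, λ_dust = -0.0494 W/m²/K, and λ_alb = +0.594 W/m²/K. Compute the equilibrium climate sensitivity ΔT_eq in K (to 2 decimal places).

Net feedback parameter λ = (−3.1) + (+1.2) + (-0.0932) + (+0.587) + (-0.0494) + (+0.594) = -0.8616 W/m²/K.
ΔT = −F/λ = −7.6/(-0.8616) = 8.82 K.

8.82 K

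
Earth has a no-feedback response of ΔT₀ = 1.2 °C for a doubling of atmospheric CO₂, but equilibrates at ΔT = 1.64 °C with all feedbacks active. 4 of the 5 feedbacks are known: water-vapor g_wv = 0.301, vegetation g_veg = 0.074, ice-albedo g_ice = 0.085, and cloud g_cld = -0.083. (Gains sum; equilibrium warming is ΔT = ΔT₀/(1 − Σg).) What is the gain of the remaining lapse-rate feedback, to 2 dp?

-0.11

Amplification A = ΔT/ΔT₀ = 1.64/1.2 = 1.367.
Total gain g = 1 − 1/A = 1 − 1/1.367 = 0.2685.
Known gains sum to 0.301 + 0.074 + 0.085 − 0.083 = 0.377.
g_lr = 0.2685 − 0.377 = -0.11.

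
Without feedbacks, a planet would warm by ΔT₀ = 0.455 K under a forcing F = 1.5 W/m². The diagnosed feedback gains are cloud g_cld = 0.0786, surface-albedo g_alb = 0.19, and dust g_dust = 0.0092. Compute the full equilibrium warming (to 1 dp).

Total gain g = 0.0786 + 0.19 + 0.0092 = 0.2778.
Amplification A = 1/(1 − 0.2778) = 1.385.
ΔT = 0.455 × 1.385 = 0.6 K.

0.6 K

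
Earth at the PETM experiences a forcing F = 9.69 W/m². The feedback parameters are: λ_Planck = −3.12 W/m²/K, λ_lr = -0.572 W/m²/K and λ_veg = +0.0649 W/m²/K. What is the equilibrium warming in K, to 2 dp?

Net feedback parameter λ = (−3.12) + (-0.572) + (+0.0649) = -3.6271 W/m²/K.
ΔT = −F/λ = −9.69/(-3.6271) = 2.67 K.

2.67 K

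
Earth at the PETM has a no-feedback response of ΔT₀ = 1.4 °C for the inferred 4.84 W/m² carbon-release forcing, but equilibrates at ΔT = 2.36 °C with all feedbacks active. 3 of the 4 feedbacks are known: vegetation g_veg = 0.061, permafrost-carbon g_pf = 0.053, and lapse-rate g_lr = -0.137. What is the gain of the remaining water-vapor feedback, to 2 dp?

Amplification A = ΔT/ΔT₀ = 2.36/1.4 = 1.686.
Total gain g = 1 − 1/A = 1 − 1/1.686 = 0.4069.
Known gains sum to 0.061 + 0.053 − 0.137 = -0.023.
g_wv = 0.4069 + 0.023 = 0.43.

0.43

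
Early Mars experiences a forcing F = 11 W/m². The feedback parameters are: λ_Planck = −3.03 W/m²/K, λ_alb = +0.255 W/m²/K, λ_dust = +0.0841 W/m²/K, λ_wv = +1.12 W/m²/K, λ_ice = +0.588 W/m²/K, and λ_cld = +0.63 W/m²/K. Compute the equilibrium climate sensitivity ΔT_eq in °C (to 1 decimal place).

31.2 °C

Net feedback parameter λ = (−3.03) + (+0.255) + (+0.0841) + (+1.12) + (+0.588) + (+0.63) = -0.3529 W/m²/K.
ΔT = −F/λ = −11/(-0.3529) = 31.2 °C.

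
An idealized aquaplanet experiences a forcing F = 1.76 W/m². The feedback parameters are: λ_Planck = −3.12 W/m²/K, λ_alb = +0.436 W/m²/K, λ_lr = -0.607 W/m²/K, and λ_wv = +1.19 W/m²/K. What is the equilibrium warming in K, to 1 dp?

Net feedback parameter λ = (−3.12) + (+0.436) + (-0.607) + (+1.19) = -2.101 W/m²/K.
ΔT = −F/λ = −1.76/(-2.101) = 0.8 K.

0.8 K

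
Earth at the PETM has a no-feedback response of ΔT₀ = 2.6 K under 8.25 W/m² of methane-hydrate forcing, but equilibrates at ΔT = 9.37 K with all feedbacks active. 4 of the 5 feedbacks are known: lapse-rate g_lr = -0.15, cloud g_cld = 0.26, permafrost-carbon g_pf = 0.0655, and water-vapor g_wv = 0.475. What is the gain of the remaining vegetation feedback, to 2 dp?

0.07

Amplification A = ΔT/ΔT₀ = 9.37/2.6 = 3.604.
Total gain g = 1 − 1/A = 1 − 1/3.604 = 0.7225.
Known gains sum to -0.15 + 0.26 + 0.0655 + 0.475 = 0.6505.
g_veg = 0.7225 − 0.6505 = 0.07.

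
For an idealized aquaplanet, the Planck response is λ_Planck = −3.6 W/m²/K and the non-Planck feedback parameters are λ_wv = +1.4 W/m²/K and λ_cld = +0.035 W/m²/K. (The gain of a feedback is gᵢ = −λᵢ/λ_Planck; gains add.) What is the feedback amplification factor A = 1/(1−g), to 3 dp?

1.663

Convert to gains: g_wv = 1.4/3.6 = 0.3889; g_cld = 0.035/3.6 = 0.009722.
Total gain g = 0.398622.
A = 1/(1 − 0.398622) = 1.663.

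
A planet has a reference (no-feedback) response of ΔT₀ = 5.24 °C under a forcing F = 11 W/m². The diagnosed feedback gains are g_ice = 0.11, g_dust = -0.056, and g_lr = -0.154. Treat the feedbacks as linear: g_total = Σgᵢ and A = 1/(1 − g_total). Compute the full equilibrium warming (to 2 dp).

4.76 °C

Total gain g = 0.11 − 0.056 − 0.154 = -0.1.
Amplification A = 1/(1 + 0.1) = 0.9091.
ΔT = 5.24 × 0.9091 = 4.76 °C.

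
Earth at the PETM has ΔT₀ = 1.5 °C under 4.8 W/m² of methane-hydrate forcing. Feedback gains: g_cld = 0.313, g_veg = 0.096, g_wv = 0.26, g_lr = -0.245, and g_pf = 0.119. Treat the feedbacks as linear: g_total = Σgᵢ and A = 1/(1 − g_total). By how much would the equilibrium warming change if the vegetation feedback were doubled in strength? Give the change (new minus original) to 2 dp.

Original: g = 0.543, ΔT = 1.5/(1−0.543) = 3.2823 °C.
With doubled vegetation: g' = 0.639, ΔT' = 1.5/(1−0.639) = 4.1551 °C.
Change = 4.1551 − 3.2823 = 0.87 °C.

0.87 °C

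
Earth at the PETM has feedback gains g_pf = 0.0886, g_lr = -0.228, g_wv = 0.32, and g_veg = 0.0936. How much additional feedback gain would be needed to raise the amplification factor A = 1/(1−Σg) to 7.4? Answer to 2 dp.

Current total gain = 0.2742.
Target gain for A = 7.4: g* = 1 − 1/7.4 = 0.8649.
Additional gain needed = 0.8649 − 0.2742 = 0.59.

0.59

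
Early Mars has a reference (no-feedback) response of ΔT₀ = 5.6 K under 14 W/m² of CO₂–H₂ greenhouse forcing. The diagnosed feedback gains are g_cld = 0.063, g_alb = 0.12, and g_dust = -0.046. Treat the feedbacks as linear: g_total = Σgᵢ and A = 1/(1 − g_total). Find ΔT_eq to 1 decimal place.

Total gain g = 0.063 + 0.12 − 0.046 = 0.137.
Amplification A = 1/(1 − 0.137) = 1.159.
ΔT = 5.6 × 1.159 = 6.5 K.

6.5 K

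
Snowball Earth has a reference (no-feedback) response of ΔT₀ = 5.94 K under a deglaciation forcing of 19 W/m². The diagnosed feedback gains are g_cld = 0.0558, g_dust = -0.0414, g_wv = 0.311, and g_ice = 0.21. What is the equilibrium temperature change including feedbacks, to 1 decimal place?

12.8 K

Total gain g = 0.0558 − 0.0414 + 0.311 + 0.21 = 0.5354.
Amplification A = 1/(1 − 0.5354) = 2.152.
ΔT = 5.94 × 2.152 = 12.8 K.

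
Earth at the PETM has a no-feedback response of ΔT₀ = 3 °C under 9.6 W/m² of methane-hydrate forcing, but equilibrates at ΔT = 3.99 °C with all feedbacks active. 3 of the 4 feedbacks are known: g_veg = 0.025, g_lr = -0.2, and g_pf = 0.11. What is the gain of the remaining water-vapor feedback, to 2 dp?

0.31

Amplification A = ΔT/ΔT₀ = 3.99/3 = 1.33.
Total gain g = 1 − 1/A = 1 − 1/1.33 = 0.2481.
Known gains sum to 0.025 − 0.2 + 0.11 = -0.065.
g_wv = 0.2481 + 0.065 = 0.31.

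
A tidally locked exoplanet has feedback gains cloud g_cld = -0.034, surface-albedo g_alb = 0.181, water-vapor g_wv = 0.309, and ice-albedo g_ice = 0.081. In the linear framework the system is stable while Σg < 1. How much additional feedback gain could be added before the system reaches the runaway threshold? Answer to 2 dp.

Current total gain = -0.034 + 0.181 + 0.309 + 0.081 = 0.537.
Margin to runaway = 1 − 0.537 = 0.46.

0.46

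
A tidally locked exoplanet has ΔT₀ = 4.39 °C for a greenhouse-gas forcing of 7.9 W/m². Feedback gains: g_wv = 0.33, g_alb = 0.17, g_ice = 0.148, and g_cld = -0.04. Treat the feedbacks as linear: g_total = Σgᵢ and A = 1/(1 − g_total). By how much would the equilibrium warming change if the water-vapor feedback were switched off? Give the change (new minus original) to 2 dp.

-5.12 °C

Original: g = 0.608, ΔT = 4.39/(1−0.608) = 11.1990 °C.
Without water-vapor: g' = 0.278, ΔT' = 4.39/(1−0.278) = 6.0803 °C.
Change = 6.0803 − 11.1990 = -5.12 °C.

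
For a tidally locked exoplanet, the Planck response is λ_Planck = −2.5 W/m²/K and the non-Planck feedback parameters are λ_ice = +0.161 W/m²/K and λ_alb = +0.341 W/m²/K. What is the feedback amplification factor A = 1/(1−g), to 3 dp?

1.251

Convert to gains: g_ice = 0.161/2.5 = 0.0644; g_alb = 0.341/2.5 = 0.1364.
Total gain g = 0.2008.
A = 1/(1 − 0.2008) = 1.251.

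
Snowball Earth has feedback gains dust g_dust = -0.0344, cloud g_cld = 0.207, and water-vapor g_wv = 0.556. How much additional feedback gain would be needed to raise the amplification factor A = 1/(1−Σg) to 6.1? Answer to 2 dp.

Current total gain = 0.7286.
Target gain for A = 6.1: g* = 1 − 1/6.1 = 0.8361.
Additional gain needed = 0.8361 − 0.7286 = 0.11.

0.11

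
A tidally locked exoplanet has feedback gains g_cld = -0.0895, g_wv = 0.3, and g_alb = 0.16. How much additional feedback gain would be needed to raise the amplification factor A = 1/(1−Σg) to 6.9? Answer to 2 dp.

0.48

Current total gain = 0.3705.
Target gain for A = 6.9: g* = 1 − 1/6.9 = 0.8551.
Additional gain needed = 0.8551 − 0.3705 = 0.48.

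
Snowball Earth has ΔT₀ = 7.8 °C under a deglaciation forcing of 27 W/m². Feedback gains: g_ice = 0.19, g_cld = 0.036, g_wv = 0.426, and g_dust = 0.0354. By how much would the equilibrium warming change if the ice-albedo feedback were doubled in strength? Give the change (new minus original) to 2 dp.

38.67 °C

Original: g = 0.6874, ΔT = 7.8/(1−0.6874) = 24.9520 °C.
With doubled ice-albedo: g' = 0.8774, ΔT' = 7.8/(1−0.8774) = 63.6215 °C.
Change = 63.6215 − 24.9520 = 38.67 °C.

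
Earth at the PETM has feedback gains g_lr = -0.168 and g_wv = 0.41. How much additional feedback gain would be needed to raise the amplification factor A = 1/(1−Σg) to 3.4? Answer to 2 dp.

Current total gain = 0.242.
Target gain for A = 3.4: g* = 1 − 1/3.4 = 0.7059.
Additional gain needed = 0.7059 − 0.242 = 0.46.

0.46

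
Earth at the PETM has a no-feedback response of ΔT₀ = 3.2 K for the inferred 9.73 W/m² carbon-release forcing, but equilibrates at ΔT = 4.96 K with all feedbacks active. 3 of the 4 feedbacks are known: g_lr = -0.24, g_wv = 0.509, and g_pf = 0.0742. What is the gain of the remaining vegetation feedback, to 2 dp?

Amplification A = ΔT/ΔT₀ = 4.96/3.2 = 1.55.
Total gain g = 1 − 1/A = 1 − 1/1.55 = 0.3548.
Known gains sum to -0.24 + 0.509 + 0.0742 = 0.3432.
g_veg = 0.3548 − 0.3432 = 0.01.

0.01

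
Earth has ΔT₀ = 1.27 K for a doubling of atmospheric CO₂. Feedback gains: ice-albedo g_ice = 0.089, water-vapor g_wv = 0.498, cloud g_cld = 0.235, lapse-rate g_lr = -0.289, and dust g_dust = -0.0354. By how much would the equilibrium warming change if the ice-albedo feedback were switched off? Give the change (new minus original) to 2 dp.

-0.38 K

Original: g = 0.4976, ΔT = 1.27/(1−0.4976) = 2.5279 K.
Without ice-albedo: g' = 0.4086, ΔT' = 1.27/(1−0.4086) = 2.1474 K.
Change = 2.1474 − 2.5279 = -0.38 K.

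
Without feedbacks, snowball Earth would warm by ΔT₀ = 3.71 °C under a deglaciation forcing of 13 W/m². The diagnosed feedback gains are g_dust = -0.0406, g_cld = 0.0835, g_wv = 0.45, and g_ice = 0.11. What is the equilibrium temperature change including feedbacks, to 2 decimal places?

Total gain g = -0.0406 + 0.0835 + 0.45 + 0.11 = 0.6029.
Amplification A = 1/(1 − 0.6029) = 2.518.
ΔT = 3.71 × 2.518 = 9.34 °C.

9.34 °C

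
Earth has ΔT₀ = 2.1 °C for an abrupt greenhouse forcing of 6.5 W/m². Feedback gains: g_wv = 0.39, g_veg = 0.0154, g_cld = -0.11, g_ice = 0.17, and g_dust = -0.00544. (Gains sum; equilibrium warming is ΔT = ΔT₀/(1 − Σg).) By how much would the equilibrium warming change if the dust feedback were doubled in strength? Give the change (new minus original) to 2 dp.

Original: g = 0.45996, ΔT = 2.1/(1−0.45996) = 3.8886 °C.
With doubled dust: g' = 0.45452, ΔT' = 2.1/(1−0.45452) = 3.8498 °C.
Change = 3.8498 − 3.8886 = -0.04 °C.

-0.04 °C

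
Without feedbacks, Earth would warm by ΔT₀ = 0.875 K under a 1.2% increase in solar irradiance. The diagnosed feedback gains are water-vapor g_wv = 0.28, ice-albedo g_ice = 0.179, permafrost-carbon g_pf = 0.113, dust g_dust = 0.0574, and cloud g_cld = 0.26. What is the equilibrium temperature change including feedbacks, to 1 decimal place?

Total gain g = 0.28 + 0.179 + 0.113 + 0.0574 + 0.26 = 0.8894.
Amplification A = 1/(1 − 0.8894) = 9.042.
ΔT = 0.875 × 9.042 = 7.9 K.

7.9 K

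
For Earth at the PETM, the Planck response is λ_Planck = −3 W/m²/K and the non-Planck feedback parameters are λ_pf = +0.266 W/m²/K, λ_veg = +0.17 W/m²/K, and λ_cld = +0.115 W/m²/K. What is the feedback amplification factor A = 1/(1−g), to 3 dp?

Convert to gains: g_pf = 0.266/3 = 0.08867; g_veg = 0.17/3 = 0.05667; g_cld = 0.115/3 = 0.03833.
Total gain g = 0.18367.
A = 1/(1 − 0.18367) = 1.225.

1.225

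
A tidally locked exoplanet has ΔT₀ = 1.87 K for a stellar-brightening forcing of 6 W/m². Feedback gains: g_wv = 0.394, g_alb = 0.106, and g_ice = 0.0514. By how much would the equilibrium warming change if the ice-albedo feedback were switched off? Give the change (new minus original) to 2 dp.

Original: g = 0.5514, ΔT = 1.87/(1−0.5514) = 4.1685 K.
Without ice-albedo: g' = 0.5, ΔT' = 1.87/(1−0.5) = 3.7400 K.
Change = 3.7400 − 4.1685 = -0.43 K.

-0.43 K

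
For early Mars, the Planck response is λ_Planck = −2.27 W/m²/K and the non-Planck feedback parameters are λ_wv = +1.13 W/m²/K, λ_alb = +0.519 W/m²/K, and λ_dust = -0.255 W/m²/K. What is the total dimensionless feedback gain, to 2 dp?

Convert to gains: g_wv = 1.13/2.27 = 0.4978; g_alb = 0.519/2.27 = 0.2286; g_dust = -0.255/2.27 = -0.1123.
Total gain g = 0.6141.

0.61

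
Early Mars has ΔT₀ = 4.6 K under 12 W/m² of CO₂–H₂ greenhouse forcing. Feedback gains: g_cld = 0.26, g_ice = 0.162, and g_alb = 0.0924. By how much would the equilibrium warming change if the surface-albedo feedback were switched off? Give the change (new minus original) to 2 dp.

Original: g = 0.5144, ΔT = 4.6/(1−0.5144) = 9.4728 K.
Without surface-albedo: g' = 0.422, ΔT' = 4.6/(1−0.422) = 7.9585 K.
Change = 7.9585 − 9.4728 = -1.51 K.

-1.51 K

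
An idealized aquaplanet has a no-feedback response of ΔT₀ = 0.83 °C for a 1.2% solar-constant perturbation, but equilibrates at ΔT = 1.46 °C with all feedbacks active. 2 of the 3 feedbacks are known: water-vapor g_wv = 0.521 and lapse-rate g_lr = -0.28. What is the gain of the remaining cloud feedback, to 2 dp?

0.19

Amplification A = ΔT/ΔT₀ = 1.46/0.83 = 1.759.
Total gain g = 1 − 1/A = 1 − 1/1.759 = 0.4315.
Known gains sum to 0.521 − 0.28 = 0.241.
g_cld = 0.4315 − 0.241 = 0.19.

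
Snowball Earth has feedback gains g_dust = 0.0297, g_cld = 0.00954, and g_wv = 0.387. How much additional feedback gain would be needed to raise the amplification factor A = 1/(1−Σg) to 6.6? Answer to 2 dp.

0.42

Current total gain = 0.42624.
Target gain for A = 6.6: g* = 1 − 1/6.6 = 0.8485.
Additional gain needed = 0.8485 − 0.42624 = 0.42.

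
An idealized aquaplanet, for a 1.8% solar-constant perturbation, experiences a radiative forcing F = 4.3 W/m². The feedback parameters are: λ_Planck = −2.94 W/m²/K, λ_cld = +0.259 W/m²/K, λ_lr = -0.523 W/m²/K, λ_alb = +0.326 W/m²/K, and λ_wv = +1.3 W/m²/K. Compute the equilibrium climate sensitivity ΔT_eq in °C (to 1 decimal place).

Net feedback parameter λ = (−2.94) + (+0.259) + (-0.523) + (+0.326) + (+1.3) = -1.578 W/m²/K.
ΔT = −F/λ = −4.3/(-1.578) = 2.7 °C.

2.7 °C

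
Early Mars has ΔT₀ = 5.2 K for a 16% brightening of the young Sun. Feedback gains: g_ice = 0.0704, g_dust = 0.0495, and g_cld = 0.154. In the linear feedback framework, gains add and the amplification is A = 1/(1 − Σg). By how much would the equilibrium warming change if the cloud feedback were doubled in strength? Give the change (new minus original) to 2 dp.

1.93 K

Original: g = 0.2739, ΔT = 5.2/(1−0.2739) = 7.1615 K.
With doubled cloud: g' = 0.4279, ΔT' = 5.2/(1−0.4279) = 9.0893 K.
Change = 9.0893 − 7.1615 = 1.93 K.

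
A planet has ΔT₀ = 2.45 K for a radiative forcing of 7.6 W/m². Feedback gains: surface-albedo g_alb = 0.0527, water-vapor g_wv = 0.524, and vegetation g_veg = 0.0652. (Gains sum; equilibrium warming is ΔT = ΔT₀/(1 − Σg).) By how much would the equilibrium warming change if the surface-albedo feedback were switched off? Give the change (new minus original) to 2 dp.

-0.88 K

Original: g = 0.6419, ΔT = 2.45/(1−0.6419) = 6.8417 K.
Without surface-albedo: g' = 0.5892, ΔT' = 2.45/(1−0.5892) = 5.9640 K.
Change = 5.9640 − 6.8417 = -0.88 K.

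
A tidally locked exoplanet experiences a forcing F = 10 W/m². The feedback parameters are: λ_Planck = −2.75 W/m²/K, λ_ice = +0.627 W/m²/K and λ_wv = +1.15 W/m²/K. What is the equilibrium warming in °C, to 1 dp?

10.3 °C

Net feedback parameter λ = (−2.75) + (+0.627) + (+1.15) = -0.973 W/m²/K.
ΔT = −F/λ = −10/(-0.973) = 10.3 °C.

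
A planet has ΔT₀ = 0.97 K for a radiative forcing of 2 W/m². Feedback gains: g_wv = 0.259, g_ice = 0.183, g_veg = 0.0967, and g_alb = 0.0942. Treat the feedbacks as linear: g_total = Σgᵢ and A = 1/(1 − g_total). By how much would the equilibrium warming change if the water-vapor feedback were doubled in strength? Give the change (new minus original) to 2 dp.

6.33 K

Original: g = 0.6329, ΔT = 0.97/(1−0.6329) = 2.6423 K.
With doubled water-vapor: g' = 0.8919, ΔT' = 0.97/(1−0.8919) = 8.9732 K.
Change = 8.9732 − 2.6423 = 6.33 K.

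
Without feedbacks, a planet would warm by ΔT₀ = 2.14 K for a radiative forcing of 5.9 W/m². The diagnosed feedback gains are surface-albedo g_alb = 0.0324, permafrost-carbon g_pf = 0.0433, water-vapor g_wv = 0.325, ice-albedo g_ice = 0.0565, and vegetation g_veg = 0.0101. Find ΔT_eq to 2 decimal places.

Total gain g = 0.0324 + 0.0433 + 0.325 + 0.0565 + 0.0101 = 0.4673.
Amplification A = 1/(1 − 0.4673) = 1.877.
ΔT = 2.14 × 1.877 = 4.02 K.

4.02 K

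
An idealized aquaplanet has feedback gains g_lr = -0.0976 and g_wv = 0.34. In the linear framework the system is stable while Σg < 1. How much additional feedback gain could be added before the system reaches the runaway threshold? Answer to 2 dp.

Current total gain = -0.0976 + 0.34 = 0.2424.
Margin to runaway = 1 − 0.2424 = 0.76.

0.76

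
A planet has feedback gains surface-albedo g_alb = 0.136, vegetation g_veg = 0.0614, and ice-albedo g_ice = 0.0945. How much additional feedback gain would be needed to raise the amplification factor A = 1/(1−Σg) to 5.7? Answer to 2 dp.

0.53

Current total gain = 0.2919.
Target gain for A = 5.7: g* = 1 − 1/5.7 = 0.8246.
Additional gain needed = 0.8246 − 0.2919 = 0.53.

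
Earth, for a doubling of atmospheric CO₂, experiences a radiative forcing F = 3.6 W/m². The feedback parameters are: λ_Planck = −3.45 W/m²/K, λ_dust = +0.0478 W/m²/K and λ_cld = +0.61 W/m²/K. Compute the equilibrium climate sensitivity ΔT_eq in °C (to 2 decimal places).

1.29 °C

Net feedback parameter λ = (−3.45) + (+0.0478) + (+0.61) = -2.7922 W/m²/K.
ΔT = −F/λ = −3.6/(-2.7922) = 1.29 °C.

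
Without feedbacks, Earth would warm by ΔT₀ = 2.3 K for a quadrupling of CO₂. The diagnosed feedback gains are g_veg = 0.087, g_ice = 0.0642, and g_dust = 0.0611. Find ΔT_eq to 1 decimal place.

Total gain g = 0.087 + 0.0642 + 0.0611 = 0.2123.
Amplification A = 1/(1 − 0.2123) = 1.27.
ΔT = 2.3 × 1.27 = 2.9 K.

2.9 K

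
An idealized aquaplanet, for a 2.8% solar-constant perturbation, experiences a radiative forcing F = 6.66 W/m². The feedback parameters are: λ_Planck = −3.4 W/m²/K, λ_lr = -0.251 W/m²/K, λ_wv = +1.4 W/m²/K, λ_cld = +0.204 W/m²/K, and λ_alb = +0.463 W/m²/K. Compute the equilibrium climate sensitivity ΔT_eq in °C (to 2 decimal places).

Net feedback parameter λ = (−3.4) + (-0.251) + (+1.4) + (+0.204) + (+0.463) = -1.584 W/m²/K.
ΔT = −F/λ = −6.66/(-1.584) = 4.20 °C.

4.20 °C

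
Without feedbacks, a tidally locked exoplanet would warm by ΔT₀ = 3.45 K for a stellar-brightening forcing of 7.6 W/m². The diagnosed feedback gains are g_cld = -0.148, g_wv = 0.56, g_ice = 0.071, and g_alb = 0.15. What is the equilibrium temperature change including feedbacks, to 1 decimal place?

Total gain g = -0.148 + 0.56 + 0.071 + 0.15 = 0.633.
Amplification A = 1/(1 − 0.633) = 2.725.
ΔT = 3.45 × 2.725 = 9.4 K.

9.4 K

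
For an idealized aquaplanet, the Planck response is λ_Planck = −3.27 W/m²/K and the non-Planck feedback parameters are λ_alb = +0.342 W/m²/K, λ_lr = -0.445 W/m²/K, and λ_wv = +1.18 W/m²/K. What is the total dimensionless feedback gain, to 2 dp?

0.33

Convert to gains: g_alb = 0.342/3.27 = 0.1046; g_lr = -0.445/3.27 = -0.1361; g_wv = 1.18/3.27 = 0.3609.
Total gain g = 0.3294.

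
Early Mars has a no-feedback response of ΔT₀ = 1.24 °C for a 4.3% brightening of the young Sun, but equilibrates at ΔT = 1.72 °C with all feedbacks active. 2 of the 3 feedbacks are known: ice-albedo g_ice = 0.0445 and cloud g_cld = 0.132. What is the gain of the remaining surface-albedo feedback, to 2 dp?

Amplification A = ΔT/ΔT₀ = 1.72/1.24 = 1.387.
Total gain g = 1 − 1/A = 1 − 1/1.387 = 0.279.
Known gains sum to 0.0445 + 0.132 = 0.1765.
g_alb = 0.279 − 0.1765 = 0.10.

0.10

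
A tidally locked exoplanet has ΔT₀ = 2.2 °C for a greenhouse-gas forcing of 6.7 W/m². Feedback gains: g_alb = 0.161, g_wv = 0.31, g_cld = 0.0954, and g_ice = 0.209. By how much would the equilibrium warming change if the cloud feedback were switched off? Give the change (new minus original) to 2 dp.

Original: g = 0.7754, ΔT = 2.2/(1−0.7754) = 9.7952 °C.
Without cloud: g' = 0.68, ΔT' = 2.2/(1−0.68) = 6.8750 °C.
Change = 6.8750 − 9.7952 = -2.92 °C.

-2.92 °C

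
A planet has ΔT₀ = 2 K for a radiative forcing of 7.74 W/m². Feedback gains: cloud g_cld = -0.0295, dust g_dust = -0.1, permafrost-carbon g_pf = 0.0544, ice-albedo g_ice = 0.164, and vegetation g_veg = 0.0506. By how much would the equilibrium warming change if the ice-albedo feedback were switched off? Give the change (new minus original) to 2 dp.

Original: g = 0.1395, ΔT = 2/(1−0.1395) = 2.3242 K.
Without ice-albedo: g' = -0.0245, ΔT' = 2/(1+0.0245) = 1.9522 K.
Change = 1.9522 − 2.3242 = -0.37 K.

-0.37 K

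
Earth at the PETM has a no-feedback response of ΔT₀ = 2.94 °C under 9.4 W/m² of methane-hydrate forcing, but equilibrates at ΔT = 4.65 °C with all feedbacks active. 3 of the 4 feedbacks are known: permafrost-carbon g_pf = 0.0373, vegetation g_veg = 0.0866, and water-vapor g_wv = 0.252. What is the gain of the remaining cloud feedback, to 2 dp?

Amplification A = ΔT/ΔT₀ = 4.65/2.94 = 1.582.
Total gain g = 1 − 1/A = 1 − 1/1.582 = 0.3679.
Known gains sum to 0.0373 + 0.0866 + 0.252 = 0.3759.
g_cld = 0.3679 − 0.3759 = -0.01.

-0.01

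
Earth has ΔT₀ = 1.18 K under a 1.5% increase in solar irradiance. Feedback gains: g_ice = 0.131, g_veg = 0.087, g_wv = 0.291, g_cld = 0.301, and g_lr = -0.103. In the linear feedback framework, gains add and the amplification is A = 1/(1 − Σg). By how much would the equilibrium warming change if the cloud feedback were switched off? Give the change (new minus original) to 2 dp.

-2.04 K

Original: g = 0.707, ΔT = 1.18/(1−0.707) = 4.0273 K.
Without cloud: g' = 0.406, ΔT' = 1.18/(1−0.406) = 1.9865 K.
Change = 1.9865 − 4.0273 = -2.04 K.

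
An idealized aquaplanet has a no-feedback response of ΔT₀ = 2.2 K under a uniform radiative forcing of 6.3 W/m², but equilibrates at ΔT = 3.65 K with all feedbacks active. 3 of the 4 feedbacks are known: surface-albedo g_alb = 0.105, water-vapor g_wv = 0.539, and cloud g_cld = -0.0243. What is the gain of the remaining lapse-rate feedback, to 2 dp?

-0.22

Amplification A = ΔT/ΔT₀ = 3.65/2.2 = 1.659.
Total gain g = 1 − 1/A = 1 − 1/1.659 = 0.3972.
Known gains sum to 0.105 + 0.539 − 0.0243 = 0.6197.
g_lr = 0.3972 − 0.6197 = -0.22.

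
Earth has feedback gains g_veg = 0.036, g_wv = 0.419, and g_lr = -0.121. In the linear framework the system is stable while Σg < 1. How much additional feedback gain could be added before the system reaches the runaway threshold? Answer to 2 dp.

0.67

Current total gain = 0.036 + 0.419 − 0.121 = 0.334.
Margin to runaway = 1 − 0.334 = 0.67.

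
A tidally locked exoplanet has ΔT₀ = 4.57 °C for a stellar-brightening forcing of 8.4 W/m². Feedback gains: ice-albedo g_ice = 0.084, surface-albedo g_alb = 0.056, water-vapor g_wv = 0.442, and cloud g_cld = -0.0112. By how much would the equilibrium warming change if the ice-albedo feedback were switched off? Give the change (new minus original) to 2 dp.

-1.74 °C

Original: g = 0.5708, ΔT = 4.57/(1−0.5708) = 10.6477 °C.
Without ice-albedo: g' = 0.4868, ΔT' = 4.57/(1−0.4868) = 8.9049 °C.
Change = 8.9049 − 10.6477 = -1.74 °C.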